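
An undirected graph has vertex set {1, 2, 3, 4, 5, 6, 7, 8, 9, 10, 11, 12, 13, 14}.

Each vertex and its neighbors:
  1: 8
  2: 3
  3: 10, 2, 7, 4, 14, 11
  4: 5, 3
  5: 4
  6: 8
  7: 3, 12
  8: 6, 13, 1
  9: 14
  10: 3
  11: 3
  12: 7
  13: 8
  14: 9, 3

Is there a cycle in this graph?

DFS, tracking each vertex's parent; an edge to a visited non-parent vertex closes a cycle.
Start from 8:
visit 8 (parent –)
  visit 6 (parent 8)
    6–8: parent, skip
  visit 13 (parent 8)
    13–8: parent, skip
  visit 1 (parent 8)
    1–8: parent, skip
visit 2 (parent –)
  visit 3 (parent 2)
    visit 10 (parent 3)
      10–3: parent, skip
    3–2: parent, skip
    visit 7 (parent 3)
      7–3: parent, skip
      visit 12 (parent 7)
        12–7: parent, skip
    visit 4 (parent 3)
      visit 5 (parent 4)
        5–4: parent, skip
      4–3: parent, skip
    visit 14 (parent 3)
      visit 9 (parent 14)
        9–14: parent, skip
      14–3: parent, skip
    visit 11 (parent 3)
      11–3: parent, skip
No non-parent visited neighbor found — the graph is a forest.

No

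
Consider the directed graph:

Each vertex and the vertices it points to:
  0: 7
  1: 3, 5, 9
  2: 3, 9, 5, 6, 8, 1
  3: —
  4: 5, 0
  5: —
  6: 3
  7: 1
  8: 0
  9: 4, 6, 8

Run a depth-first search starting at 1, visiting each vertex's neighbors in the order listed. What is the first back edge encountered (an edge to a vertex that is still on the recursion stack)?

7→1

DFS from 1 (visiting each vertex's neighbors in the order listed); mark gray on enter, black on exit:
1 gray
  3 gray
  3 black
  5 gray
  5 black
  9 gray
    4 gray
      4→5: 5 black — skip
      0 gray
        7 gray
          7→1: 1 is gray → back edge
First back edge: 7 → 1.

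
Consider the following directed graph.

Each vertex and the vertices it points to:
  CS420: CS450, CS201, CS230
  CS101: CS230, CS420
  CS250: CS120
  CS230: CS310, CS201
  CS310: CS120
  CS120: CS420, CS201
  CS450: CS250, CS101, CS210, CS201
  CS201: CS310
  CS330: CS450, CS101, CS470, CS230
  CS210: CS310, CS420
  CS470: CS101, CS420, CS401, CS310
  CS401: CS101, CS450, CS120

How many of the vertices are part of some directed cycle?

9

A vertex is on a directed cycle iff it belongs to a strongly connected component of size ≥ 2 (or has a self-loop).
The vertices on cycles are {CS101, CS120, CS201, CS210, CS230, CS250, CS310, CS420, CS450} — 9 in total.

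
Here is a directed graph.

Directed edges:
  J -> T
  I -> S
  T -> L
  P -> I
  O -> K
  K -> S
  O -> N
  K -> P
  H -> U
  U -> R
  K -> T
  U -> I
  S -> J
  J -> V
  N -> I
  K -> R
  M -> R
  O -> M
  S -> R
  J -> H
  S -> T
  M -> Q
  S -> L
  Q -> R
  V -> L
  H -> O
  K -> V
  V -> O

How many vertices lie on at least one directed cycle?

10

A vertex is on a directed cycle iff it belongs to a strongly connected component of size ≥ 2 (or has a self-loop).
The vertices on cycles are {H, I, J, K, N, O, P, S, U, V} — 10 in total.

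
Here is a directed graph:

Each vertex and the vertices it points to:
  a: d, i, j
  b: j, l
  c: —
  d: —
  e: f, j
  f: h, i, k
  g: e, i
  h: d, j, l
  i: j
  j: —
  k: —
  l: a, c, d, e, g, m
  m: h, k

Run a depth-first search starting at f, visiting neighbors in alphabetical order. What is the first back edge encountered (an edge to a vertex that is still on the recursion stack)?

e->f

DFS from f (visiting neighbors in alphabetical order); mark gray on enter, black on exit:
f gray
  h gray
    d gray
    d black
    j gray
    j black
    l gray
      a gray
        a→d: d black — skip
        i gray
          i→j: j black — skip
        i black
        a→j: j black — skip
      a black
      c gray
      c black
      l→d: d black — skip
      e gray
        e→f: f is gray → back edge
First back edge: e → f.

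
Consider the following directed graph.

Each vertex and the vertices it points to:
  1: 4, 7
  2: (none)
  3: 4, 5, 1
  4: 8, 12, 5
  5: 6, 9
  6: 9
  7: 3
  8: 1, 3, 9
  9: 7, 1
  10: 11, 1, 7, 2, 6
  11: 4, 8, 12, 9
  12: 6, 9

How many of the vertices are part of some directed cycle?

9

A vertex is on a directed cycle iff it belongs to a strongly connected component of size ≥ 2 (or has a self-loop).
The vertices on cycles are {1, 3, 4, 5, 6, 7, 8, 9, 12} — 9 in total.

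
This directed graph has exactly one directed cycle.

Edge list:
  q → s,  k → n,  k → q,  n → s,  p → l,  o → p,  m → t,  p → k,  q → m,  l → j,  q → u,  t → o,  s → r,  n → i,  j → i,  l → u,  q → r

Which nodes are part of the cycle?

k, m, o, p, q, t

DFS with gray/black marking from o:
o gray
  p gray
    l gray
      j gray
        i gray
        i black
      j black
      u gray
      u black
    l black
    k gray
      n gray
        n→i: i black — skip
        s gray
          r gray
          r black
        s black
      n black
      q gray
        q→s: s black — skip
        q→r: r black — skip
        q→u: u black — skip
        m gray
          t gray
            t→o: o is gray → back edge
Back edge closes the cycle o → p → k → q → m → t → o; its vertices are {k, m, o, p, q, t}.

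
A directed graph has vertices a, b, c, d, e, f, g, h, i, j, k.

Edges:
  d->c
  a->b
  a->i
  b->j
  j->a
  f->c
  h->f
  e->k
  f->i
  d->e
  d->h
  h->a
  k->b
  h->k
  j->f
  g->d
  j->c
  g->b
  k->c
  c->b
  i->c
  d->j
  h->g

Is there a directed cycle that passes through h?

Yes

h is on a cycle iff h can reach itself via ≥1 edge.
h → g → d → h — yes.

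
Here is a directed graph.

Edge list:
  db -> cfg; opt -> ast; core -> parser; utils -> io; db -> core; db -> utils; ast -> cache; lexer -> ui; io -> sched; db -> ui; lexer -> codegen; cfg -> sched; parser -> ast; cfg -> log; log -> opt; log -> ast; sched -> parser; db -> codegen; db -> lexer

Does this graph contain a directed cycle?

DFS with white/gray/black marking, starting from sched:
sched gray
  parser gray
    ast gray
      cache gray
      cache black
    ast black
  parser black
sched black
ui gray
ui black
lexer gray
  codegen gray
  codegen black
  lexer→ui: ui black — skip
lexer black
cfg gray
  cfg→sched: sched black — skip
  log gray
    log→ast: ast black — skip
    opt gray
      opt→ast: ast black — skip
    opt black
  log black
cfg black
core gray
  core→parser: parser black — skip
core black
utils gray
  io gray
    io→sched: sched black — skip
  io black
utils black
db gray
  db→core: core black — skip
  db→codegen: codegen black — skip
  db→utils: utils black — skip
  db→ui: ui black — skip
  db→lexer: lexer black — skip
  db→cfg: cfg black — skip
db black
Every edge goes to a white or black vertex — no back edge, so the graph is acyclic.

No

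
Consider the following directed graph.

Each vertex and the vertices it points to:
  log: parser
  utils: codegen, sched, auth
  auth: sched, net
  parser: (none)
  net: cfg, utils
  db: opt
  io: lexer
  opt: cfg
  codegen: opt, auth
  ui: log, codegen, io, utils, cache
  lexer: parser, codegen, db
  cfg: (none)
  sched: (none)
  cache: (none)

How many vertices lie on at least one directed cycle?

4

A vertex is on a directed cycle iff it belongs to a strongly connected component of size ≥ 2 (or has a self-loop).
The vertices on cycles are {net, auth, utils, codegen} — 4 in total.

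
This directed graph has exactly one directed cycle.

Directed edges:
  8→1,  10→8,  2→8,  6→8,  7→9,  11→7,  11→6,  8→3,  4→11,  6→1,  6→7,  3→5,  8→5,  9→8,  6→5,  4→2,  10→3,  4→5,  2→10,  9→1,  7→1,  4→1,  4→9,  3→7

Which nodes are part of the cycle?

DFS with gray/black marking from 3:
3 gray
  7 gray
    1 gray
    1 black
    9 gray
      8 gray
        8→1: 1 black — skip
        5 gray
        5 black
        8→3: 3 is gray → back edge
Back edge closes the cycle 3 → 7 → 9 → 8 → 3; its vertices are {3, 7, 8, 9}.

3, 7, 8, 9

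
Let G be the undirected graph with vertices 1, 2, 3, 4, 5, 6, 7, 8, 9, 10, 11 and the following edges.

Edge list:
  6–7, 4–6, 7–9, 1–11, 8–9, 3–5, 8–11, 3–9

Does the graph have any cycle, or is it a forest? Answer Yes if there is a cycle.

No

DFS, tracking each vertex's parent; an edge to a visited non-parent vertex closes a cycle.
Start from 5:
visit 5 (parent –)
  visit 3 (parent 5)
    visit 9 (parent 3)
      visit 8 (parent 9)
        visit 11 (parent 8)
          visit 1 (parent 11)
            1–11: parent, skip
          11–8: parent, skip
        8–9: parent, skip
      9–3: parent, skip
      visit 7 (parent 9)
        visit 6 (parent 7)
          6–7: parent, skip
          visit 4 (parent 6)
            4–6: parent, skip
        7–9: parent, skip
    3–5: parent, skip
visit 2 (parent –)
visit 10 (parent –)
No non-parent visited neighbor found — the graph is a forest.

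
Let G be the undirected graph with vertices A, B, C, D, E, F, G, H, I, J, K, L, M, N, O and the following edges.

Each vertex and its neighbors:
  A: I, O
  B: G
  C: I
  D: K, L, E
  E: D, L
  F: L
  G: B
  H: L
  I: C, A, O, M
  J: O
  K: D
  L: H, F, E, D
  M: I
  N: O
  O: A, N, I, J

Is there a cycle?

Yes

DFS, tracking each vertex's parent; an edge to a visited non-parent vertex closes a cycle.
Start from M:
visit M (parent –)
  visit I (parent M)
    visit C (parent I)
      C–I: parent, skip
    visit A (parent I)
      A–I: parent, skip
      visit O (parent A)
        O–A: parent, skip
        visit N (parent O)
          N–O: parent, skip
        O–I: I visited and ≠ parent → cycle
Cycle: I – A – O – I.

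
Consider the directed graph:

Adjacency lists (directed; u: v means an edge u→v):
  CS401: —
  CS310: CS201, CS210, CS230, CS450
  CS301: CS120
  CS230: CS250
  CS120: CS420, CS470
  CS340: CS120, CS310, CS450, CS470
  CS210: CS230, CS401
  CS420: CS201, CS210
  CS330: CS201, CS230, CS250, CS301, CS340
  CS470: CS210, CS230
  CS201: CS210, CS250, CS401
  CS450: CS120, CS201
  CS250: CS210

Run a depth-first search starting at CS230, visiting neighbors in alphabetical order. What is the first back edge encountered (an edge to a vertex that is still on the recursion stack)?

CS210→CS230

DFS from CS230 (visiting neighbors in alphabetical order); mark gray on enter, black on exit:
CS230 gray
  CS250 gray
    CS210 gray
      CS210→CS230: CS230 is gray → back edge
First back edge: CS210 → CS230.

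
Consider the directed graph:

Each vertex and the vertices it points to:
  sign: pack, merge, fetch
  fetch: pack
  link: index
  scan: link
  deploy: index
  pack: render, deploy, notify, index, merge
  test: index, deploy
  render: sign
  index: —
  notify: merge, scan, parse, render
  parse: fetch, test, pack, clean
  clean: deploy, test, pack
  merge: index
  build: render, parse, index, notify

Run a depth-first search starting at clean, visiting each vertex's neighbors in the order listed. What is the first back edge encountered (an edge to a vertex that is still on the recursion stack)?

sign→pack

DFS from clean (visiting each vertex's neighbors in the order listed); mark gray on enter, black on exit:
clean gray
  deploy gray
    index gray
    index black
  deploy black
  test gray
    test→index: index black — skip
    test→deploy: deploy black — skip
  test black
  pack gray
    render gray
      sign gray
        sign→pack: pack is gray → back edge
First back edge: sign → pack.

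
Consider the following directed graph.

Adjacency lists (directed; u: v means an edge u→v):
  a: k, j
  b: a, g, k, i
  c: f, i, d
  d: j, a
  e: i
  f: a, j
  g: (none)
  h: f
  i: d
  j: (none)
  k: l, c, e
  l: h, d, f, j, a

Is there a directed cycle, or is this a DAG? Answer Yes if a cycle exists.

Yes

DFS with white/gray/black marking, starting from i:
i gray
  d gray
    j gray
    j black
    a gray
      k gray
        l gray
          h gray
            f gray
              f→a: a is gray → back edge
Back edge found, so a cycle exists: a → k → l → h → f → a.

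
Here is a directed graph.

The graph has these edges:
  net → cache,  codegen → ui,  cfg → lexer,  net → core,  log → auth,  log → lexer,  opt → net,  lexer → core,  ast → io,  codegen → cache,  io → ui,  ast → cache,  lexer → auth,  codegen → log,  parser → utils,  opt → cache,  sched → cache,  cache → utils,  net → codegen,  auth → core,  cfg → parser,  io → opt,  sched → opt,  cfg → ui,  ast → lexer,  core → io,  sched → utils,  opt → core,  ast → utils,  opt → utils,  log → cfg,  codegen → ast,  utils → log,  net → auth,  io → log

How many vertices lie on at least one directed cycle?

13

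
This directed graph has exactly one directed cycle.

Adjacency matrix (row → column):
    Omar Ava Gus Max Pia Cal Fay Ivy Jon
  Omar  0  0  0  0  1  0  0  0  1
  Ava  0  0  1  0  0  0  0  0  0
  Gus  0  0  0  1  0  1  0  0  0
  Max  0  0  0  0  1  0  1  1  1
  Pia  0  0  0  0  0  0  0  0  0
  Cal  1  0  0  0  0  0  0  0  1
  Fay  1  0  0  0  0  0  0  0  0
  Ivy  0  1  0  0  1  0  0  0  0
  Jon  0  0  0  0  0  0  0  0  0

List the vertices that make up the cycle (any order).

Ava, Gus, Ivy, Max

DFS with gray/black marking from Ava:
Ava gray
  Gus gray
    Cal gray
      Omar gray
        Pia gray
        Pia black
        Jon gray
        Jon black
      Omar black
      Cal→Jon: Jon black — skip
    Cal black
    Max gray
      Fay gray
        Fay→Omar: Omar black — skip
      Fay black
      Max→Jon: Jon black — skip
      Max→Pia: Pia black — skip
      Ivy gray
        Ivy→Pia: Pia black — skip
        Ivy→Ava: Ava is gray → back edge
Back edge closes the cycle Ava → Gus → Max → Ivy → Ava; its vertices are {Ava, Gus, Ivy, Max}.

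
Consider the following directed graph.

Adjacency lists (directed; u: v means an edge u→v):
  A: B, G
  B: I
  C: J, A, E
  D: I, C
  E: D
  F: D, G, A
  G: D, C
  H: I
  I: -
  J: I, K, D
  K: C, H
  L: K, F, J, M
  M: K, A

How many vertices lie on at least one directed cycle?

7

A vertex is on a directed cycle iff it belongs to a strongly connected component of size ≥ 2 (or has a self-loop).
The vertices on cycles are {A, C, D, E, G, J, K} — 7 in total.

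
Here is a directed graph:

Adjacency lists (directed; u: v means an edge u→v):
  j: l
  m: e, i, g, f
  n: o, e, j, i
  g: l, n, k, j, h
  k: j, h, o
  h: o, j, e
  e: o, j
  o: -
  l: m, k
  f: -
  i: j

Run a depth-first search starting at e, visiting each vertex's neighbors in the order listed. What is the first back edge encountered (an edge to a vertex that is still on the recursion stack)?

DFS from e (visiting each vertex's neighbors in the order listed); mark gray on enter, black on exit:
e gray
  o gray
  o black
  j gray
    l gray
      m gray
        m→e: e is gray → back edge
First back edge: m → e.

m->e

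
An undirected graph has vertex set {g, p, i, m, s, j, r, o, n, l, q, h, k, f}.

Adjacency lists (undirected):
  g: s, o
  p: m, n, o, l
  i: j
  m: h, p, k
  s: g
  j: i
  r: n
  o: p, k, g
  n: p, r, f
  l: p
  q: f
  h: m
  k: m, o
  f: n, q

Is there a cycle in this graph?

DFS, tracking each vertex's parent; an edge to a visited non-parent vertex closes a cycle.
Start from l:
visit l (parent –)
  visit p (parent l)
    visit m (parent p)
      visit h (parent m)
        h–m: parent, skip
      m–p: parent, skip
      visit k (parent m)
        k–m: parent, skip
        visit o (parent k)
          o–p: p visited and ≠ parent → cycle
Cycle: p – m – k – o – p.

Yes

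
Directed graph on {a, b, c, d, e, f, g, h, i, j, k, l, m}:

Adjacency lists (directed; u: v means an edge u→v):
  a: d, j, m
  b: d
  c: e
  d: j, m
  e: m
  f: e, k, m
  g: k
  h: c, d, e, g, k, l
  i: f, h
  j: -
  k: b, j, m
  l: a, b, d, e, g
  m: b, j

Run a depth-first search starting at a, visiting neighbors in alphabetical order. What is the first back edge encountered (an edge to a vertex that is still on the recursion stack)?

b->d

DFS from a (visiting neighbors in alphabetical order); mark gray on enter, black on exit:
a gray
  d gray
    j gray
    j black
    m gray
      b gray
        b→d: d is gray → back edge
First back edge: b → d.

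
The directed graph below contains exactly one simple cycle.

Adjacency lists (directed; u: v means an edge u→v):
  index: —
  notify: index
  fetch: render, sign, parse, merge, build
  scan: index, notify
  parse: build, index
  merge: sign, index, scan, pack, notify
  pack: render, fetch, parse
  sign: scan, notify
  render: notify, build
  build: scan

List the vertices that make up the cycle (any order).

pack, fetch, merge

DFS with gray/black marking from pack:
pack gray
  render gray
    notify gray
      index gray
      index black
    notify black
    build gray
      scan gray
        scan→index: index black — skip
        scan→notify: notify black — skip
      scan black
    build black
  render black
  fetch gray
    fetch→render: render black — skip
    sign gray
      sign→scan: scan black — skip
      sign→notify: notify black — skip
    sign black
    parse gray
      parse→build: build black — skip
      parse→index: index black — skip
    parse black
    merge gray
      merge→sign: sign black — skip
      merge→index: index black — skip
      merge→scan: scan black — skip
      merge→pack: pack is gray → back edge
Back edge closes the cycle pack → fetch → merge → pack; its vertices are {pack, fetch, merge}.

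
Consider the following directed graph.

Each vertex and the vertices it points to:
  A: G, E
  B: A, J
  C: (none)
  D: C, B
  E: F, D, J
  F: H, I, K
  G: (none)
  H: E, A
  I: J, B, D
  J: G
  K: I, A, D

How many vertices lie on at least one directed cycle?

A vertex is on a directed cycle iff it belongs to a strongly connected component of size ≥ 2 (or has a self-loop).
The vertices on cycles are {A, B, D, E, F, H, I, K} — 8 in total.

8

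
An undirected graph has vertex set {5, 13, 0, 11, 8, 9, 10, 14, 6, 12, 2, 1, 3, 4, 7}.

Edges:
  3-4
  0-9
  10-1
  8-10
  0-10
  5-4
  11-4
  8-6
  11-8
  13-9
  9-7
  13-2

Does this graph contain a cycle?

DFS, tracking each vertex's parent; an edge to a visited non-parent vertex closes a cycle.
Start from 4:
visit 4 (parent –)
  visit 5 (parent 4)
    5–4: parent, skip
  visit 3 (parent 4)
    3–4: parent, skip
  visit 11 (parent 4)
    visit 8 (parent 11)
      8–11: parent, skip
      visit 10 (parent 8)
        10–8: parent, skip
        visit 1 (parent 10)
          1–10: parent, skip
        visit 0 (parent 10)
          visit 9 (parent 0)
            visit 13 (parent 9)
              13–9: parent, skip
              visit 2 (parent 13)
                2–13: parent, skip
            9–0: parent, skip
            visit 7 (parent 9)
              7–9: parent, skip
          0–10: parent, skip
      visit 6 (parent 8)
        6–8: parent, skip
    11–4: parent, skip
visit 14 (parent –)
visit 12 (parent –)
No non-parent visited neighbor found — the graph is a forest.

No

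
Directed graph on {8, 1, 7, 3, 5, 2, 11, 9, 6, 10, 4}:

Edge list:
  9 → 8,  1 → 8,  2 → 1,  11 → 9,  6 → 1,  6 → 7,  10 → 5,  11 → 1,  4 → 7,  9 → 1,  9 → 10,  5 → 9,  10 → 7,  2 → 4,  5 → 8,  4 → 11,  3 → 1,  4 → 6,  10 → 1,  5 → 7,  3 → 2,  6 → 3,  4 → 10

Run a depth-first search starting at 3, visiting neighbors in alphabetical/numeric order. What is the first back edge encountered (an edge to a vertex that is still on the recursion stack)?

DFS from 3 (visiting neighbors in alphabetical/numeric order); mark gray on enter, black on exit:
3 gray
  1 gray
    8 gray
    8 black
  1 black
  2 gray
    2→1: 1 black — skip
    4 gray
      6 gray
        6→1: 1 black — skip
        6→3: 3 is gray → back edge
First back edge: 6 → 3.

6->3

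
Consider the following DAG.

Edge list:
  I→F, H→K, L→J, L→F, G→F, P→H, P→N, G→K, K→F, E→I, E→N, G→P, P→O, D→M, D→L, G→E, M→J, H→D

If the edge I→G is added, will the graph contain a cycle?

Yes

Adding I→G creates a cycle iff G can already reach I.
Path from G: G → E → I.
So G → … → I → G is a cycle.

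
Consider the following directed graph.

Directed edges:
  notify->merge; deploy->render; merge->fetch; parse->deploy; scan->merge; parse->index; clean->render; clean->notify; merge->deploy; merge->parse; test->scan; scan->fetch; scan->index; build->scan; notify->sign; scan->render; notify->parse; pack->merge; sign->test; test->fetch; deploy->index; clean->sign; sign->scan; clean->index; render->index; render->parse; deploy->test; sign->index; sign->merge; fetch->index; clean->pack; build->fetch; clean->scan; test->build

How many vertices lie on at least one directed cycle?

A vertex is on a directed cycle iff it belongs to a strongly connected component of size ≥ 2 (or has a self-loop).
The vertices on cycles are {scan, test, build, merge, parse, deploy, render} — 7 in total.

7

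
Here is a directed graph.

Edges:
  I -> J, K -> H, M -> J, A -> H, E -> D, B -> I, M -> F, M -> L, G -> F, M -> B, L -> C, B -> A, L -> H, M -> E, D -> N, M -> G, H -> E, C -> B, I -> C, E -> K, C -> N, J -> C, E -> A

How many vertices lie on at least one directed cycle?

A vertex is on a directed cycle iff it belongs to a strongly connected component of size ≥ 2 (or has a self-loop).
The vertices on cycles are {A, B, C, E, H, I, J, K} — 8 in total.

8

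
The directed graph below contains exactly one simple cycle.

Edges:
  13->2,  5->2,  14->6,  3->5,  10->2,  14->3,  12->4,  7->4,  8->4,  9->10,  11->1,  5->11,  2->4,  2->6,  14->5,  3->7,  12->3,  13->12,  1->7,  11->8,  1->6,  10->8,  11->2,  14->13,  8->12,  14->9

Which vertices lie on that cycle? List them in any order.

3, 5, 8, 11, 12

DFS with gray/black marking from 3:
3 gray
  7 gray
    4 gray
    4 black
  7 black
  5 gray
    2 gray
      2→4: 4 black — skip
      6 gray
      6 black
    2 black
    11 gray
      11→2: 2 black — skip
      8 gray
        8→4: 4 black — skip
        12 gray
          12→4: 4 black — skip
          12→3: 3 is gray → back edge
Back edge closes the cycle 3 → 5 → 11 → 8 → 12 → 3; its vertices are {3, 5, 8, 11, 12}.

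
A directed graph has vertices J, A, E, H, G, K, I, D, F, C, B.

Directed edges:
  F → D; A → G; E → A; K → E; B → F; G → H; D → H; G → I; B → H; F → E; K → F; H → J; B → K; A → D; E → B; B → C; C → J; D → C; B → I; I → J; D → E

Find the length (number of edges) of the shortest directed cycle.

For each vertex v, BFS finds the shortest path from v back to v.
The shortest such closed walk is E → B → K → E, length 3.

3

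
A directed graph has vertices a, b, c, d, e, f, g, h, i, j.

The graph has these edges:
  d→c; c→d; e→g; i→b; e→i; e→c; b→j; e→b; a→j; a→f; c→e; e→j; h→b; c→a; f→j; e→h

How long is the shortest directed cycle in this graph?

2

For each vertex v, BFS finds the shortest path from v back to v.
The shortest such closed walk is e → c → e, length 2.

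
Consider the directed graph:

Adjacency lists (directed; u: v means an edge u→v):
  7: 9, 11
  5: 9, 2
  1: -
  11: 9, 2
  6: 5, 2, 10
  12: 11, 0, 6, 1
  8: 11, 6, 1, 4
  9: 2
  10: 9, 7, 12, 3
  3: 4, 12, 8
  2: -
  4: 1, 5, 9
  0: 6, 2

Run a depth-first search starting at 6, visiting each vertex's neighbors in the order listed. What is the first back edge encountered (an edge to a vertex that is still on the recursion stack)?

DFS from 6 (visiting each vertex's neighbors in the order listed); mark gray on enter, black on exit:
6 gray
  5 gray
    9 gray
      2 gray
      2 black
    9 black
    5→2: 2 black — skip
  5 black
  6→2: 2 black — skip
  10 gray
    10→9: 9 black — skip
    7 gray
      7→9: 9 black — skip
      11 gray
        11→9: 9 black — skip
        11→2: 2 black — skip
      11 black
    7 black
    12 gray
      12→11: 11 black — skip
      0 gray
        0→6: 6 is gray → back edge
First back edge: 0 → 6.

0→6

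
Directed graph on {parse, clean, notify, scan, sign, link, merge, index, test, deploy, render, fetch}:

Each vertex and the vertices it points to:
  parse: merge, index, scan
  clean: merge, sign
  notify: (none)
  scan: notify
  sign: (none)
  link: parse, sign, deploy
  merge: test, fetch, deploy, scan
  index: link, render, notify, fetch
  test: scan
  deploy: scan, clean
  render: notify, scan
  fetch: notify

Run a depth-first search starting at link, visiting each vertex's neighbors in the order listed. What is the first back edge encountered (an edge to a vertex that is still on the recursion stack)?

clean→merge

DFS from link (visiting each vertex's neighbors in the order listed); mark gray on enter, black on exit:
link gray
  parse gray
    merge gray
      test gray
        scan gray
          notify gray
          notify black
        scan black
      test black
      fetch gray
        fetch→notify: notify black — skip
      fetch black
      deploy gray
        deploy→scan: scan black — skip
        clean gray
          clean→merge: merge is gray → back edge
First back edge: clean → merge.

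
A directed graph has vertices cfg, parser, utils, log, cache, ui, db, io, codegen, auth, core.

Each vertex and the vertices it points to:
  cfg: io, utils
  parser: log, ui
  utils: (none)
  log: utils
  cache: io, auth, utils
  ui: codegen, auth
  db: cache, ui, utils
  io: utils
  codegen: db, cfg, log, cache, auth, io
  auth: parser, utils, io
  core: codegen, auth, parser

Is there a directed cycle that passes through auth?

Yes

auth is on a cycle iff auth can reach itself via ≥1 edge.
auth → parser → ui → auth — yes.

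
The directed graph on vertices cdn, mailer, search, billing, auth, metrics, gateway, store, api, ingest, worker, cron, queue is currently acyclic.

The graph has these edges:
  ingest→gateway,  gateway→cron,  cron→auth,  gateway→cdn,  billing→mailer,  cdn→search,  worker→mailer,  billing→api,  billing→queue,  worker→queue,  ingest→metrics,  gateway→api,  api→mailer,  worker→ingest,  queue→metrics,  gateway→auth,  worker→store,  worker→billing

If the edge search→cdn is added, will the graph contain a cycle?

Yes

Adding search→cdn creates a cycle iff cdn can already reach search.
Path from cdn: cdn → search.
So cdn → … → search → cdn is a cycle.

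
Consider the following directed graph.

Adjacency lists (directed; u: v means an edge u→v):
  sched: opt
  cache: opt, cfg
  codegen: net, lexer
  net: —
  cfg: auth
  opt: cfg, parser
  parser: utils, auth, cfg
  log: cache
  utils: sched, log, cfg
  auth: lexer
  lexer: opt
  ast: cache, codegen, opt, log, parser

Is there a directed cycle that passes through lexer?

Yes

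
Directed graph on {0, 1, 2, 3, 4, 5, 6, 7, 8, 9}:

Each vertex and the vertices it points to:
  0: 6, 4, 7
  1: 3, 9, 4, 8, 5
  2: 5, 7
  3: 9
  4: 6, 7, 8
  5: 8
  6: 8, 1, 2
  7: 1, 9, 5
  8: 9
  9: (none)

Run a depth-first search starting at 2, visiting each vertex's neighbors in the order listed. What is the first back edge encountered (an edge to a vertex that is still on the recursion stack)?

6→1

DFS from 2 (visiting each vertex's neighbors in the order listed); mark gray on enter, black on exit:
2 gray
  5 gray
    8 gray
      9 gray
      9 black
    8 black
  5 black
  7 gray
    1 gray
      3 gray
        3→9: 9 black — skip
      3 black
      1→9: 9 black — skip
      4 gray
        6 gray
          6→8: 8 black — skip
          6→1: 1 is gray → back edge
First back edge: 6 → 1.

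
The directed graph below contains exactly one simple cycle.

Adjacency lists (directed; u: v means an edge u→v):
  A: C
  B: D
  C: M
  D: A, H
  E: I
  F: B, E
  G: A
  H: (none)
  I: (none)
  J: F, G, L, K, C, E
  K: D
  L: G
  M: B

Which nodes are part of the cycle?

A, B, C, D, M

DFS with gray/black marking from C:
C gray
  M gray
    B gray
      D gray
        A gray
          A→C: C is gray → back edge
Back edge closes the cycle C → M → B → D → A → C; its vertices are {A, B, C, D, M}.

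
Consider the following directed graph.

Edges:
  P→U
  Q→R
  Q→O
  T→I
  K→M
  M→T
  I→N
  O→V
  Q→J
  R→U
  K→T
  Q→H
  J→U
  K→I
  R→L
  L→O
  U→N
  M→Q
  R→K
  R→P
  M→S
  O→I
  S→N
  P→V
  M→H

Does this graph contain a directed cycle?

DFS with white/gray/black marking, starting from L:
L gray
  O gray
    I gray
      N gray
      N black
    I black
    V gray
    V black
  O black
L black
S gray
  S→N: N black — skip
S black
M gray
  M→S: S black — skip
  Q gray
    H gray
    H black
    Q→O: O black — skip
    J gray
      U gray
        U→N: N black — skip
      U black
    J black
    R gray
      R→L: L black — skip
      K gray
        T gray
          T→I: I black — skip
        T black
        K→I: I black — skip
        K→M: M is gray → back edge
Back edge found, so a cycle exists: M → Q → R → K → M.

Yes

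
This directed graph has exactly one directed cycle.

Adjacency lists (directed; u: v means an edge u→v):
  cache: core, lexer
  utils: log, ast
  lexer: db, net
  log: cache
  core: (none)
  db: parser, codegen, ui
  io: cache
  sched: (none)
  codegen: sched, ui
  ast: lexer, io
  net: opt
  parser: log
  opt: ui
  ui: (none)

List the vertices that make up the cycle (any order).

db, log, cache, lexer, parser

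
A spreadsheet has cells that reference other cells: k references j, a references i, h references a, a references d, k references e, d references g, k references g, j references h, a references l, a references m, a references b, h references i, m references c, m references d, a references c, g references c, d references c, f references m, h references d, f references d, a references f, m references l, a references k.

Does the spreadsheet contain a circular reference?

DFS with white/gray/black marking, starting from d:
d gray
  g gray
    c gray
    c black
  g black
  d→c: c black — skip
d black
a gray
  a→d: d black — skip
  m gray
    m→c: c black — skip
    l gray
    l black
    m→d: d black — skip
  m black
  a→l: l black — skip
  f gray
    f→d: d black — skip
    f→m: m black — skip
  f black
  k gray
    e gray
    e black
    k→g: g black — skip
    j gray
      h gray
        i gray
        i black
        h→d: d black — skip
        h→a: a is gray → back edge
Back edge found, so a cycle exists: a → k → j → h → a.

Yes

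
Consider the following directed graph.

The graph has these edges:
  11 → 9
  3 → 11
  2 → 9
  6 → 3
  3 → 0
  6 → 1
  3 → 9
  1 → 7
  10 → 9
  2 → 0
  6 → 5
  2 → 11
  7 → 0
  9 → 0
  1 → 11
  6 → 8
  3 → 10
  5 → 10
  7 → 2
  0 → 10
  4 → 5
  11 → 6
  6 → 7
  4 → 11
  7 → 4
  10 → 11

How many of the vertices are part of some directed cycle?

11

A vertex is on a directed cycle iff it belongs to a strongly connected component of size ≥ 2 (or has a self-loop).
The vertices on cycles are {0, 1, 2, 3, 4, 5, 6, 7, 9, 10, 11} — 11 in total.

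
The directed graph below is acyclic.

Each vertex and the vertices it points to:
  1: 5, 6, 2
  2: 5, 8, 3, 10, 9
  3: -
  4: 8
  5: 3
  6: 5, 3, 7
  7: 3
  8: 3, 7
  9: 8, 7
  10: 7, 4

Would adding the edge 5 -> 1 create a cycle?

Adding 5→1 creates a cycle iff 1 can already reach 5.
Path from 1: 1 → 5.
So 1 → … → 5 → 1 is a cycle.

Yes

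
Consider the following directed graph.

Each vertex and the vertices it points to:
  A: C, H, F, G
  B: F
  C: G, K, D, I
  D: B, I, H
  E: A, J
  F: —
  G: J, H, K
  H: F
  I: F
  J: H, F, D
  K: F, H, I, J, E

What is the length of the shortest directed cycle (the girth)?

For each vertex v, BFS finds the shortest path from v back to v.
The shortest such closed walk is C → K → E → A → C, length 4.

4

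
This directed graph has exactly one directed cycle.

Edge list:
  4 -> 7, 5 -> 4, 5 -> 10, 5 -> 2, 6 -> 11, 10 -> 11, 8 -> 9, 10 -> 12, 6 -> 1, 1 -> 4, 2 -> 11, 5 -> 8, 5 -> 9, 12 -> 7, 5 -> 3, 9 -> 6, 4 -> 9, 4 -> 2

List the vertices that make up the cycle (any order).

DFS with gray/black marking from 4:
4 gray
  7 gray
  7 black
  2 gray
    11 gray
    11 black
  2 black
  9 gray
    6 gray
      6→11: 11 black — skip
      1 gray
        1→4: 4 is gray → back edge
Back edge closes the cycle 4 → 9 → 6 → 1 → 4; its vertices are {1, 4, 6, 9}.

1, 4, 6, 9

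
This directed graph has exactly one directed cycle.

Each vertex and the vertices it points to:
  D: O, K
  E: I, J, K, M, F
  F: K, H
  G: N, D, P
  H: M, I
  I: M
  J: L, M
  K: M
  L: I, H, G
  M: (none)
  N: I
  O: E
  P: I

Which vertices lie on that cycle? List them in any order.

D, E, G, J, L, O

DFS with gray/black marking from G:
G gray
  N gray
    I gray
      M gray
      M black
    I black
  N black
  D gray
    O gray
      E gray
        E→I: I black — skip
        J gray
          L gray
            L→I: I black — skip
            H gray
              H→M: M black — skip
              H→I: I black — skip
            H black
            L→G: G is gray → back edge
Back edge closes the cycle G → D → O → E → J → L → G; its vertices are {D, E, G, J, L, O}.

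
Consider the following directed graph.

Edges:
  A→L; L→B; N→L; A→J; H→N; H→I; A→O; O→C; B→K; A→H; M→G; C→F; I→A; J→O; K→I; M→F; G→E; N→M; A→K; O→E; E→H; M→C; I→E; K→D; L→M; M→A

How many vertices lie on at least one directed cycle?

A vertex is on a directed cycle iff it belongs to a strongly connected component of size ≥ 2 (or has a self-loop).
The vertices on cycles are {A, B, E, G, H, I, J, K, L, M, N, O} — 12 in total.

12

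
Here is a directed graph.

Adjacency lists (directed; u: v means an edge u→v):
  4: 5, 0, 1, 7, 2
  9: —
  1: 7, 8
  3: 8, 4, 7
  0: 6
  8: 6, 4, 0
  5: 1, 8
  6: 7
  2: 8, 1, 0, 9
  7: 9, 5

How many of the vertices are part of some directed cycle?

A vertex is on a directed cycle iff it belongs to a strongly connected component of size ≥ 2 (or has a self-loop).
The vertices on cycles are {0, 1, 2, 4, 5, 6, 7, 8} — 8 in total.

8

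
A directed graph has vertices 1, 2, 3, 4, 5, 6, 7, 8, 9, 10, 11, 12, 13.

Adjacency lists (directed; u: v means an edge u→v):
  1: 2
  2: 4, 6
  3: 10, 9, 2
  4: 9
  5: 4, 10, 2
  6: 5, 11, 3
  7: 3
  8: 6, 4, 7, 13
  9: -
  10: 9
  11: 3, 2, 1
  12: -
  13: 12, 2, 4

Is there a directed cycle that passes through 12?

No

12 lies on a cycle iff there is a path from 12 back to itself.
Exploring from 12, it never reaches itself; equivalently, its strongly connected component is a singleton.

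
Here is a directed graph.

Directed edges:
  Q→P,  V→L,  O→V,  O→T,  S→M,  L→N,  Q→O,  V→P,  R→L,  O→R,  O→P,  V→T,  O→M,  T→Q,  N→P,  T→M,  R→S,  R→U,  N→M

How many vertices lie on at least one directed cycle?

A vertex is on a directed cycle iff it belongs to a strongly connected component of size ≥ 2 (or has a self-loop).
The vertices on cycles are {O, Q, T, V} — 4 in total.

4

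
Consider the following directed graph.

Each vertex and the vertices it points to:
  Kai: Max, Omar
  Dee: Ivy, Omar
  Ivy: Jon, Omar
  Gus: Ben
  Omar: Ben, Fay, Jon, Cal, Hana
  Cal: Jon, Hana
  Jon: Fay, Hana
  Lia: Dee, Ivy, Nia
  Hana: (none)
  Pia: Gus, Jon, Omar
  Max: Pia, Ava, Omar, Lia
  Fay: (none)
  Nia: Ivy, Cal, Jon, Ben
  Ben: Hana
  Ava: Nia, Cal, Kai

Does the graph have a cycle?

Yes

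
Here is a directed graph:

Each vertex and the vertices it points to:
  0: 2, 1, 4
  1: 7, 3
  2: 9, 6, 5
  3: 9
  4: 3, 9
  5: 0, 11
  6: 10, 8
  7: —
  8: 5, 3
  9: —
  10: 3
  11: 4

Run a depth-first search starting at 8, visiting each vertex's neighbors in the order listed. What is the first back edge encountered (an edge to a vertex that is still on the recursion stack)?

6→8

DFS from 8 (visiting each vertex's neighbors in the order listed); mark gray on enter, black on exit:
8 gray
  5 gray
    0 gray
      2 gray
        9 gray
        9 black
        6 gray
          10 gray
            3 gray
              3→9: 9 black — skip
            3 black
          10 black
          6→8: 8 is gray → back edge
First back edge: 6 → 8.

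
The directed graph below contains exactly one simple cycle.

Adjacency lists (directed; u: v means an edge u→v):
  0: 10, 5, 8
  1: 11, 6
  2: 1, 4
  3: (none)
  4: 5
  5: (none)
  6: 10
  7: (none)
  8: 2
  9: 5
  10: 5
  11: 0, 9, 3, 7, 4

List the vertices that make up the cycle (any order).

0, 1, 2, 8, 11

DFS with gray/black marking from 2:
2 gray
  1 gray
    11 gray
      0 gray
        10 gray
          5 gray
          5 black
        10 black
        0→5: 5 black — skip
        8 gray
          8→2: 2 is gray → back edge
Back edge closes the cycle 2 → 1 → 11 → 0 → 8 → 2; its vertices are {0, 1, 2, 8, 11}.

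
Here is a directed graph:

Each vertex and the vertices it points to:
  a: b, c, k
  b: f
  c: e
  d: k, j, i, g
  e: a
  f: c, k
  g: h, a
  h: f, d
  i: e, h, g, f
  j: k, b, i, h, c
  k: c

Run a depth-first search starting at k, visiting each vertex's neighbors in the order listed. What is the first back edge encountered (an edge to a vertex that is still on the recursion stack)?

f→c

DFS from k (visiting each vertex's neighbors in the order listed); mark gray on enter, black on exit:
k gray
  c gray
    e gray
      a gray
        b gray
          f gray
            f→c: c is gray → back edge
First back edge: f → c.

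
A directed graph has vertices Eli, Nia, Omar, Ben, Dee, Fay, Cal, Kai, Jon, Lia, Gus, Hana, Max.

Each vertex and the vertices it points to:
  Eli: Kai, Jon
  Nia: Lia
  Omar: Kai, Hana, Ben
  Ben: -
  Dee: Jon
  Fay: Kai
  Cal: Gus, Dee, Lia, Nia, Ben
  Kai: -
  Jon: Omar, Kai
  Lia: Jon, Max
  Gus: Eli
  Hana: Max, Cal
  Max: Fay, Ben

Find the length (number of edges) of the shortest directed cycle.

5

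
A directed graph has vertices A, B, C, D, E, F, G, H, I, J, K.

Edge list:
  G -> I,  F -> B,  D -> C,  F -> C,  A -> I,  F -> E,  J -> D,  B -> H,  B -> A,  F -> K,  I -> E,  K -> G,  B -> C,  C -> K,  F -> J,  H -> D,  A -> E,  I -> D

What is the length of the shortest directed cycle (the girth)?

5

For each vertex v, BFS finds the shortest path from v back to v.
The shortest such closed walk is K → G → I → D → C → K, length 5.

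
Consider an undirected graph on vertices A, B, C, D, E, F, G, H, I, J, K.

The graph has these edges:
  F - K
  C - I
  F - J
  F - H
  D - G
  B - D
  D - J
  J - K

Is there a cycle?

DFS, tracking each vertex's parent; an edge to a visited non-parent vertex closes a cycle.
Start from F:
visit F (parent –)
  visit K (parent F)
    K–F: parent, skip
    visit J (parent K)
      J–F: F visited and ≠ parent → cycle
Cycle: F – K – J – F.

Yes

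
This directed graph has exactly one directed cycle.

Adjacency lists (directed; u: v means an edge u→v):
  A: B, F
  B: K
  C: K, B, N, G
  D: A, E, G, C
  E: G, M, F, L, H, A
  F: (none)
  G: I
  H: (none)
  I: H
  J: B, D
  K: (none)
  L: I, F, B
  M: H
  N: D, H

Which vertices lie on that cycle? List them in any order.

DFS with gray/black marking from D:
D gray
  A gray
    B gray
      K gray
      K black
    B black
    F gray
    F black
  A black
  E gray
    G gray
      I gray
        H gray
        H black
      I black
    G black
    M gray
      M→H: H black — skip
    M black
    E→F: F black — skip
    L gray
      L→I: I black — skip
      L→F: F black — skip
      L→B: B black — skip
    L black
    E→H: H black — skip
    E→A: A black — skip
  E black
  D→G: G black — skip
  C gray
    C→K: K black — skip
    C→B: B black — skip
    N gray
      N→D: D is gray → back edge
Back edge closes the cycle D → C → N → D; its vertices are {C, D, N}.

C, D, N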